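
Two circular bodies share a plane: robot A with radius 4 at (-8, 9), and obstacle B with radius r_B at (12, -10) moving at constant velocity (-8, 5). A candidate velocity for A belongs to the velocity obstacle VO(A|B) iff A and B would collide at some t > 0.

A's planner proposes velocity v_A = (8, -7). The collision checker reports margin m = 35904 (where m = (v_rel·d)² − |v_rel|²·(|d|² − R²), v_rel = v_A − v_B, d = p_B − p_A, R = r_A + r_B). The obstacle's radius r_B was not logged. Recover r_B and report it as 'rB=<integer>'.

m = 35904
d = (20, -19);  v_rel = (16, -12),  |v_rel|² = 400
v_rel×d = (16)·(-19) − (-12)·(20) = -64
since m = R²·400 − (-64)²:  R² = (4096 + 35904) / 400 = 100
R = √100 = 10  ⇒  r_B = 10 − 4 = 6

rB=6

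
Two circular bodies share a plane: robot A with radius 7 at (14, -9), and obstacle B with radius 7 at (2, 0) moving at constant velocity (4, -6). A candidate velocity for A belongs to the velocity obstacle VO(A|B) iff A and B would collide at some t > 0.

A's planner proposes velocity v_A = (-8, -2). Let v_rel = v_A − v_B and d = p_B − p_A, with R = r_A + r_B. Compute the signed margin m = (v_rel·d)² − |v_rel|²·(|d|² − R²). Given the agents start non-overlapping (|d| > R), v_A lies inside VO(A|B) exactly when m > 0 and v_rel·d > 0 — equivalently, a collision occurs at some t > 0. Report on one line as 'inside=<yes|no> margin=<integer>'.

d = (-12, 9),  |d|² = 225;  R = 7+7 = 14,  c = 225−14² = 29
v_rel = (-12, 4),  |v_rel|² = 160;  v_rel·d = (-12)·(-12) + (4)·(9) = 180
160·t² − 360·t + 29 = 0  ⇒  m = 180² − 160·29 = 27760
m = 27760 > 0,  v_rel·d = 180 > 0  ⇒  inside

inside=yes margin=27760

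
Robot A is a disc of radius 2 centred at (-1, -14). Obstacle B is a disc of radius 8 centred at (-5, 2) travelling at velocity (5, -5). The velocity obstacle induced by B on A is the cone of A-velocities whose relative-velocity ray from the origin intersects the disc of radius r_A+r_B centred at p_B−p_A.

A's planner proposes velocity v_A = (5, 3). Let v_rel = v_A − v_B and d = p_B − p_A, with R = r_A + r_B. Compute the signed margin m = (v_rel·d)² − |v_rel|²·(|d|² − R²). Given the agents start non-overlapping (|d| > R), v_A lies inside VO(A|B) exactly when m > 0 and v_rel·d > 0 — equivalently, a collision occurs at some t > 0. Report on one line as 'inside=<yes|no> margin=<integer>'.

d = (-4, 16),  |d|² = 272;  R = 2+8 = 10,  c = 272−10² = 172
v_rel = (0, 8),  |v_rel|² = 64;  v_rel·d = (0)·(-4) + (8)·(16) = 128
64·t² − 256·t + 172 = 0  ⇒  m = 128² − 64·172 = 5376
m = 5376 > 0,  v_rel·d = 128 > 0  ⇒  inside

inside=yes margin=5376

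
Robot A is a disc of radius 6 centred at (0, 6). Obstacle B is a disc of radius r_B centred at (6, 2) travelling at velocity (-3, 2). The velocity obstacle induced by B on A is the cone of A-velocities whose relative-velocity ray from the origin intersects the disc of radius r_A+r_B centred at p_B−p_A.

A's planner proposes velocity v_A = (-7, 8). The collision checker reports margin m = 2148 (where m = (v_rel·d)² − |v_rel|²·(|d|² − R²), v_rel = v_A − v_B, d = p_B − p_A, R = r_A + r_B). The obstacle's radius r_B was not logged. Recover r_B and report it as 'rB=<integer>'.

m = 2148
d = (6, -4);  v_rel = (-4, 6),  |v_rel|² = 52
v_rel×d = (-4)·(-4) − (6)·(6) = -20
since m = R²·52 − (-20)²:  R² = (400 + 2148) / 52 = 49
R = √49 = 7  ⇒  r_B = 7 − 6 = 1

rB=1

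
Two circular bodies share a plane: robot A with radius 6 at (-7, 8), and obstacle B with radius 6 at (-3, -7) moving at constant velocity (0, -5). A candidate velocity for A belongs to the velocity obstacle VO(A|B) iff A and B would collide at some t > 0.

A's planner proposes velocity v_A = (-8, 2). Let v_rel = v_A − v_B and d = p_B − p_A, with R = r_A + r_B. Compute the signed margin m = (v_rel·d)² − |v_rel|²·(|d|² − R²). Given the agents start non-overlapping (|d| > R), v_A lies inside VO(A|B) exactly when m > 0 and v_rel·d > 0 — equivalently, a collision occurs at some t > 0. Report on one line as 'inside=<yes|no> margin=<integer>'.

d = (4, -15),  |d|² = 241;  R = 6+6 = 12,  c = 241−12² = 97
v_rel = (-8, 7),  |v_rel|² = 113;  v_rel·d = (-8)·(4) + (7)·(-15) = -137
113·t² + 274·t + 97 = 0  ⇒  m = (-137)² − 113·97 = 7808
m = 7808 > 0,  v_rel·d = -137 < 0  ⇒  outside

inside=no margin=7808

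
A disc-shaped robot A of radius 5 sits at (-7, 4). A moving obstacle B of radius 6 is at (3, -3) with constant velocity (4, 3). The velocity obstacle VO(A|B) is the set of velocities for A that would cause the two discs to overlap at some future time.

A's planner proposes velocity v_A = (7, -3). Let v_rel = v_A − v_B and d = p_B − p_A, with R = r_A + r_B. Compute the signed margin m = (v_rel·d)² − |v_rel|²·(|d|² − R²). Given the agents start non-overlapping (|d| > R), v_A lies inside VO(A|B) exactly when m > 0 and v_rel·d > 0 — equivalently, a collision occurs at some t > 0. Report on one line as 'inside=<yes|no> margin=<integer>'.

d = (10, -7),  |d|² = 149;  R = 5+6 = 11,  c = 149−11² = 28
v_rel = (3, -6),  |v_rel|² = 45;  v_rel·d = (3)·(10) + (-6)·(-7) = 72
45·t² − 144·t + 28 = 0  ⇒  m = 72² − 45·28 = 3924
m = 3924 > 0,  v_rel·d = 72 > 0  ⇒  inside

inside=yes margin=3924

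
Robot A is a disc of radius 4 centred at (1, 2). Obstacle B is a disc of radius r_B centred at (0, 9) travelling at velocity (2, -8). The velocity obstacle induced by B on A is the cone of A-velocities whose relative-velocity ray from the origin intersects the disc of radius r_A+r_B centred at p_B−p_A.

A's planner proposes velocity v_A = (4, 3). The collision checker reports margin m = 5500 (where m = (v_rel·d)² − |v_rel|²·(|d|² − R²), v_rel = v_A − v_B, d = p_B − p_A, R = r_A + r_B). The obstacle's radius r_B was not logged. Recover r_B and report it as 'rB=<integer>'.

m = 5500
d = (-1, 7);  v_rel = (2, 11),  |v_rel|² = 125
v_rel×d = (2)·(7) − (11)·(-1) = 25
since m = R²·125 − 25²:  R² = (625 + 5500) / 125 = 49
R = √49 = 7  ⇒  r_B = 7 − 4 = 3

rB=3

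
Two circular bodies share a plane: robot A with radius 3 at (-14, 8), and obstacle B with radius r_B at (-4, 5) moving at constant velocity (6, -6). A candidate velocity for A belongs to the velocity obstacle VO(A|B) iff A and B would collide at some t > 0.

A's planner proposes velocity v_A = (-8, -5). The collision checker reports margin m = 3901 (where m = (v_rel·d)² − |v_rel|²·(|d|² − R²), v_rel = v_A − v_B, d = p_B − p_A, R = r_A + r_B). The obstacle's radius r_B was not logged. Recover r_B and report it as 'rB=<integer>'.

m = 3901
d = (10, -3);  v_rel = (-14, 1),  |v_rel|² = 197
v_rel×d = (-14)·(-3) − (1)·(10) = 32
since m = R²·197 − 32²:  R² = (1024 + 3901) / 197 = 25
R = √25 = 5  ⇒  r_B = 5 − 3 = 2

rB=2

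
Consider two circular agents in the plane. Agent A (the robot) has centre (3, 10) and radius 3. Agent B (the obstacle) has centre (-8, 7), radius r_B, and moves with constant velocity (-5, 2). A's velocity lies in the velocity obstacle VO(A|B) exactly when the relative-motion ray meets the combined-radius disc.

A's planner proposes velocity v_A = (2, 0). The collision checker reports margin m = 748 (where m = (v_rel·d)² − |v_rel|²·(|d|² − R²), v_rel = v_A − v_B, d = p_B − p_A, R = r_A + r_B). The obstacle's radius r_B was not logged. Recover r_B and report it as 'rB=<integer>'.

m = 748
d = (-11, -3);  v_rel = (7, -2),  |v_rel|² = 53
v_rel×d = (7)·(-3) − (-2)·(-11) = -43
since m = R²·53 − (-43)²:  R² = (1849 + 748) / 53 = 49
R = √49 = 7  ⇒  r_B = 7 − 3 = 4

rB=4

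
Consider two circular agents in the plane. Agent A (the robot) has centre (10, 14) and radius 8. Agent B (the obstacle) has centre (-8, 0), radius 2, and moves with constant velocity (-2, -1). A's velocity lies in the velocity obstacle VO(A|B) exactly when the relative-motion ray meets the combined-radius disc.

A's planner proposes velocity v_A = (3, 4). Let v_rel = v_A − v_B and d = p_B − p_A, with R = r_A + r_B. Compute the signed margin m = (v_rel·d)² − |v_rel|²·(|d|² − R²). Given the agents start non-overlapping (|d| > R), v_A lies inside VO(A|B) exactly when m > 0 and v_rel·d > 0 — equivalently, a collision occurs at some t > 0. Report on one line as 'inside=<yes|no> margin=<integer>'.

d = (-18, -14),  |d|² = 520;  R = 8+2 = 10,  c = 520−10² = 420
v_rel = (5, 5),  |v_rel|² = 50;  v_rel·d = (5)·(-18) + (5)·(-14) = -160
50·t² + 320·t + 420 = 0  ⇒  m = (-160)² − 50·420 = 4600
m = 4600 > 0,  v_rel·d = -160 < 0  ⇒  outside

inside=no margin=4600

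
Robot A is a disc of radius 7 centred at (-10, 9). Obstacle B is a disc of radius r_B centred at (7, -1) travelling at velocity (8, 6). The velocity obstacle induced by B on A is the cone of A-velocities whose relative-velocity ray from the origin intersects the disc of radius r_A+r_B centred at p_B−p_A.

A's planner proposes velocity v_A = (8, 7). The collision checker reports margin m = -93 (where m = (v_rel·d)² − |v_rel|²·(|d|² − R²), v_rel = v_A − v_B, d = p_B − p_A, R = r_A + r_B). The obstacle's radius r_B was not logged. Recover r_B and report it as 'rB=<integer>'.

m = -93
d = (17, -10);  v_rel = (0, 1),  |v_rel|² = 1
v_rel×d = (0)·(-10) − (1)·(17) = -17
since m = R²·1 − (-17)²:  R² = (289 + -93) / 1 = 196
R = √196 = 14  ⇒  r_B = 14 − 7 = 7

rB=7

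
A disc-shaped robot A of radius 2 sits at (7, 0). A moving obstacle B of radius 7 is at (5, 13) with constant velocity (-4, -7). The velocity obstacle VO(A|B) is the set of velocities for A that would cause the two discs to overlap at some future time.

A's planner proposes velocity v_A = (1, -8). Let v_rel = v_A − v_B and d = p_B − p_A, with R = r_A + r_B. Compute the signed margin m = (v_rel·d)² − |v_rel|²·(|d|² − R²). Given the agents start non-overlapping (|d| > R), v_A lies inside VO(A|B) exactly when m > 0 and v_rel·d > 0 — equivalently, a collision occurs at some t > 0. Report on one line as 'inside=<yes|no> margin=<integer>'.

d = (-2, 13),  |d|² = 173;  R = 2+7 = 9,  c = 173−9² = 92
v_rel = (5, -1),  |v_rel|² = 26;  v_rel·d = (5)·(-2) + (-1)·(13) = -23
26·t² + 46·t + 92 = 0  ⇒  m = (-23)² − 26·92 = -1863
m = -1863 < 0,  v_rel·d = -23 < 0  ⇒  outside

inside=no margin=-1863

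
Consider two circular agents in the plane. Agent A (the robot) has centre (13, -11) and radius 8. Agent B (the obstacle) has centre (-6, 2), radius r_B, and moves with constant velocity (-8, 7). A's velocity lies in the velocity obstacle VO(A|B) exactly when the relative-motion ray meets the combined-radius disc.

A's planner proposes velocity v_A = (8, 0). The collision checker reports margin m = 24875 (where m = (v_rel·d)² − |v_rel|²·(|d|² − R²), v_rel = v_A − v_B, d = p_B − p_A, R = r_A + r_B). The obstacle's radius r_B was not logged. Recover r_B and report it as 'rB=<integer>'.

m = 24875
d = (-19, 13);  v_rel = (16, -7),  |v_rel|² = 305
v_rel×d = (16)·(13) − (-7)·(-19) = 75
since m = R²·305 − 75²:  R² = (5625 + 24875) / 305 = 100
R = √100 = 10  ⇒  r_B = 10 − 8 = 2

rB=2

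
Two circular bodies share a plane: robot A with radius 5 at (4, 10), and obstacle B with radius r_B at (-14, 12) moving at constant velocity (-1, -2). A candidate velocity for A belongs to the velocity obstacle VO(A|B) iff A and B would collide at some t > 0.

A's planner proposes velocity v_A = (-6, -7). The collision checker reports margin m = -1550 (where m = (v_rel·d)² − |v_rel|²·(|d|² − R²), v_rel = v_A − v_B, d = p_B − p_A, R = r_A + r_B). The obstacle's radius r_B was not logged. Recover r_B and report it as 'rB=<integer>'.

m = -1550
d = (-18, 2);  v_rel = (-5, -5),  |v_rel|² = 50
v_rel×d = (-5)·(2) − (-5)·(-18) = -100
since m = R²·50 − (-100)²:  R² = (10000 + -1550) / 50 = 169
R = √169 = 13  ⇒  r_B = 13 − 5 = 8

rB=8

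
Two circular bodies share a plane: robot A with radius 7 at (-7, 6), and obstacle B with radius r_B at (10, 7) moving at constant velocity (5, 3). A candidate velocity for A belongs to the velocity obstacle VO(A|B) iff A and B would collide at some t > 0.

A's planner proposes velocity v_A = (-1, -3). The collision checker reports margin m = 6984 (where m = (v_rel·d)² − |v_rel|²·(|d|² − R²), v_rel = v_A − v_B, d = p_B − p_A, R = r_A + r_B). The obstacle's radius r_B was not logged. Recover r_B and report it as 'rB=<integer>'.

m = 6984
d = (17, 1);  v_rel = (-6, -6),  |v_rel|² = 72
v_rel×d = (-6)·(1) − (-6)·(17) = 96
since m = R²·72 − 96²:  R² = (9216 + 6984) / 72 = 225
R = √225 = 15  ⇒  r_B = 15 − 7 = 8

rB=8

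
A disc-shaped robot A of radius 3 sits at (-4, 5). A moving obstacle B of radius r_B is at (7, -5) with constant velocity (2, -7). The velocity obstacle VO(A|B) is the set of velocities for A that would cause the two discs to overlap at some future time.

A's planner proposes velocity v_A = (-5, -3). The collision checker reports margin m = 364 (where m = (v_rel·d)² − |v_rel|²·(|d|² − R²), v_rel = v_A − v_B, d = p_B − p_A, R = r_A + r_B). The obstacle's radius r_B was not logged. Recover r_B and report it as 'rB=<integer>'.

m = 364
d = (11, -10);  v_rel = (-7, 4),  |v_rel|² = 65
v_rel×d = (-7)·(-10) − (4)·(11) = 26
since m = R²·65 − 26²:  R² = (676 + 364) / 65 = 16
R = √16 = 4  ⇒  r_B = 4 − 3 = 1

rB=1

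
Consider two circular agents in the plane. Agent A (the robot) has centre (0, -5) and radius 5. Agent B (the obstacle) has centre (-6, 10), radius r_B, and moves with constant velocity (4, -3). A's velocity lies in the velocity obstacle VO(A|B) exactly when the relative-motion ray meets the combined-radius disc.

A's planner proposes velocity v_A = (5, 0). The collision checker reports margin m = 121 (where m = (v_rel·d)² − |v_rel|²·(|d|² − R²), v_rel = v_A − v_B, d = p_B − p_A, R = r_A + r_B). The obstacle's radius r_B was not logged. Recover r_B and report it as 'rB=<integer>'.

m = 121
d = (-6, 15);  v_rel = (1, 3),  |v_rel|² = 10
v_rel×d = (1)·(15) − (3)·(-6) = 33
since m = R²·10 − 33²:  R² = (1089 + 121) / 10 = 121
R = √121 = 11  ⇒  r_B = 11 − 5 = 6

rB=6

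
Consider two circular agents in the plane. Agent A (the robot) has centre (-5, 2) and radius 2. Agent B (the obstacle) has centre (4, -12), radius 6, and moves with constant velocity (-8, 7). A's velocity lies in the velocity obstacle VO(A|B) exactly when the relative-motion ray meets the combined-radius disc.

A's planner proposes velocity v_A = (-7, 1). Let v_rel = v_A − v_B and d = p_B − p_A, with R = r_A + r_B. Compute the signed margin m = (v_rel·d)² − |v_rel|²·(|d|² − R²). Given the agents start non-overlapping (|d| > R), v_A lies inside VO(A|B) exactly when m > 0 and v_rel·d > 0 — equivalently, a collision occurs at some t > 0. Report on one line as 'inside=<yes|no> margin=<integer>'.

d = (9, -14),  |d|² = 277;  R = 2+6 = 8,  c = 277−8² = 213
v_rel = (1, -6),  |v_rel|² = 37;  v_rel·d = (1)·(9) + (-6)·(-14) = 93
37·t² − 186·t + 213 = 0  ⇒  m = 93² − 37·213 = 768
m = 768 > 0,  v_rel·d = 93 > 0  ⇒  inside

inside=yes margin=768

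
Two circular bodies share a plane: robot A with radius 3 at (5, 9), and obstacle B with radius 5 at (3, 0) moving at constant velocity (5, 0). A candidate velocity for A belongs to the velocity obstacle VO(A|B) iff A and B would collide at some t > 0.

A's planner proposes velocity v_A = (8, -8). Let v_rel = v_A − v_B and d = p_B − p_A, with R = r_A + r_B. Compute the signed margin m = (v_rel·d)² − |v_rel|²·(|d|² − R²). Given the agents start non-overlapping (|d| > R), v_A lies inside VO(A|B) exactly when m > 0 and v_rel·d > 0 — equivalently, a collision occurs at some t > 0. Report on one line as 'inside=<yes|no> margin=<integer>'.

d = (-2, -9),  |d|² = 85;  R = 3+5 = 8,  c = 85−8² = 21
v_rel = (3, -8),  |v_rel|² = 73;  v_rel·d = (3)·(-2) + (-8)·(-9) = 66
73·t² − 132·t + 21 = 0  ⇒  m = 66² − 73·21 = 2823
m = 2823 > 0,  v_rel·d = 66 > 0  ⇒  inside

inside=yes margin=2823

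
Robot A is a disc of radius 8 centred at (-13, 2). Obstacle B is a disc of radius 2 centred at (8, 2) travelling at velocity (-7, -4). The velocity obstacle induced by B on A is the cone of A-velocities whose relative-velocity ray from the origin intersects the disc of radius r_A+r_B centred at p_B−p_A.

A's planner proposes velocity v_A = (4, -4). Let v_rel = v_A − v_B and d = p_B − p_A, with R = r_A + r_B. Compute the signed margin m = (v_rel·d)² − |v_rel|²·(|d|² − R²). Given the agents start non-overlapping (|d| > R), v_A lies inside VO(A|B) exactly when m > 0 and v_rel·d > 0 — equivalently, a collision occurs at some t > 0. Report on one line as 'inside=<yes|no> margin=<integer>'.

d = (21, 0),  |d|² = 441;  R = 8+2 = 10,  c = 441−10² = 341
v_rel = (11, 0),  |v_rel|² = 121;  v_rel·d = (11)·(21) + (0)·(0) = 231
121·t² − 462·t + 341 = 0  ⇒  m = 231² − 121·341 = 12100
m = 12100 > 0,  v_rel·d = 231 > 0  ⇒  inside

inside=yes margin=12100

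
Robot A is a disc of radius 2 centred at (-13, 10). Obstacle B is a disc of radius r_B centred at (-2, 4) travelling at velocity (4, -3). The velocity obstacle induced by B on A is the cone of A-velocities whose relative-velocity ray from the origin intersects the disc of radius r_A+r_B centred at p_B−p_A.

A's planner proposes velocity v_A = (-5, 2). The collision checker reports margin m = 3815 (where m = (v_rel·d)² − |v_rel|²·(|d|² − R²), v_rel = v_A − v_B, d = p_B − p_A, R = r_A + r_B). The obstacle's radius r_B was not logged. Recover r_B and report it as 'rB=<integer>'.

m = 3815
d = (11, -6);  v_rel = (-9, 5),  |v_rel|² = 106
v_rel×d = (-9)·(-6) − (5)·(11) = -1
since m = R²·106 − (-1)²:  R² = (1 + 3815) / 106 = 36
R = √36 = 6  ⇒  r_B = 6 − 2 = 4

rB=4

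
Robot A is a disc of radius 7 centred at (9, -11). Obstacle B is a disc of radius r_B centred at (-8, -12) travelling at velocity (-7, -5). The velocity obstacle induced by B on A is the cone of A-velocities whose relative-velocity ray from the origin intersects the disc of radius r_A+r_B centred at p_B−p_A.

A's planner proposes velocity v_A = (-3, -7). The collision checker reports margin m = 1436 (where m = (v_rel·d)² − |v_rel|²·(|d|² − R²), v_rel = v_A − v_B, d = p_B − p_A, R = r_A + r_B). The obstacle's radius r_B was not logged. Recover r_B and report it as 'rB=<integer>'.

m = 1436
d = (-17, -1);  v_rel = (4, -2),  |v_rel|² = 20
v_rel×d = (4)·(-1) − (-2)·(-17) = -38
since m = R²·20 − (-38)²:  R² = (1444 + 1436) / 20 = 144
R = √144 = 12  ⇒  r_B = 12 − 7 = 5

rB=5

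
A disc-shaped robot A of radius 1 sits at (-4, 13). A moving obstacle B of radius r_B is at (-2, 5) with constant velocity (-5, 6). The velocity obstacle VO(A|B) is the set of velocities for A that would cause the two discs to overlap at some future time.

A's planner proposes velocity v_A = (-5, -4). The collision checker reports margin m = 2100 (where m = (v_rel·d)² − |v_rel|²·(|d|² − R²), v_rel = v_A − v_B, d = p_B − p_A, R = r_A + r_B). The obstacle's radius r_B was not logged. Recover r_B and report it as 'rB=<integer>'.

m = 2100
d = (2, -8);  v_rel = (0, -10),  |v_rel|² = 100
v_rel×d = (0)·(-8) − (-10)·(2) = 20
since m = R²·100 − 20²:  R² = (400 + 2100) / 100 = 25
R = √25 = 5  ⇒  r_B = 5 − 1 = 4

rB=4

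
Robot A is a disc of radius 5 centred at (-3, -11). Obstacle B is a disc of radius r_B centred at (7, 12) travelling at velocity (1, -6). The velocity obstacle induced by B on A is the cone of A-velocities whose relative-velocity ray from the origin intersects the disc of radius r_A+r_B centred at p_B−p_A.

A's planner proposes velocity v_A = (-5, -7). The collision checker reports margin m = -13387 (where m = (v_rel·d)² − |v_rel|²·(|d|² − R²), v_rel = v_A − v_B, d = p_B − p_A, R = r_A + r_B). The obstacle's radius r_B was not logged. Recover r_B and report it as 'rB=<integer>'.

m = -13387
d = (10, 23);  v_rel = (-6, -1),  |v_rel|² = 37
v_rel×d = (-6)·(23) − (-1)·(10) = -128
since m = R²·37 − (-128)²:  R² = (16384 + -13387) / 37 = 81
R = √81 = 9  ⇒  r_B = 9 − 5 = 4

rB=4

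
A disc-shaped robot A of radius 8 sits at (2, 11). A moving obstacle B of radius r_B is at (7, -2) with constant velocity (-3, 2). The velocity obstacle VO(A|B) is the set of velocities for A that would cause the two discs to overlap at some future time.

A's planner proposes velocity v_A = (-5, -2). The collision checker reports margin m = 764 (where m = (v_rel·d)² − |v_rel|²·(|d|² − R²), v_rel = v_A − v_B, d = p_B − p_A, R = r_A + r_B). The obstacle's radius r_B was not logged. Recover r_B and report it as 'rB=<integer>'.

m = 764
d = (5, -13);  v_rel = (-2, -4),  |v_rel|² = 20
v_rel×d = (-2)·(-13) − (-4)·(5) = 46
since m = R²·20 − 46²:  R² = (2116 + 764) / 20 = 144
R = √144 = 12  ⇒  r_B = 12 − 8 = 4

rB=4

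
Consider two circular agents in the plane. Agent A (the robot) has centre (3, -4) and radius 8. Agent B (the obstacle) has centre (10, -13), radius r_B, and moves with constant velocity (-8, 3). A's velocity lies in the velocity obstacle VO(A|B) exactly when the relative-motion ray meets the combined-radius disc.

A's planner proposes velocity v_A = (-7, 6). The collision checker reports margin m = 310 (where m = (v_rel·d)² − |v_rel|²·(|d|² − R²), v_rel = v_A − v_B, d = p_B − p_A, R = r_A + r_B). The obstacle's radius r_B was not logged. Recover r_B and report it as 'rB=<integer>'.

m = 310
d = (7, -9);  v_rel = (1, 3),  |v_rel|² = 10
v_rel×d = (1)·(-9) − (3)·(7) = -30
since m = R²·10 − (-30)²:  R² = (900 + 310) / 10 = 121
R = √121 = 11  ⇒  r_B = 11 − 8 = 3

rB=3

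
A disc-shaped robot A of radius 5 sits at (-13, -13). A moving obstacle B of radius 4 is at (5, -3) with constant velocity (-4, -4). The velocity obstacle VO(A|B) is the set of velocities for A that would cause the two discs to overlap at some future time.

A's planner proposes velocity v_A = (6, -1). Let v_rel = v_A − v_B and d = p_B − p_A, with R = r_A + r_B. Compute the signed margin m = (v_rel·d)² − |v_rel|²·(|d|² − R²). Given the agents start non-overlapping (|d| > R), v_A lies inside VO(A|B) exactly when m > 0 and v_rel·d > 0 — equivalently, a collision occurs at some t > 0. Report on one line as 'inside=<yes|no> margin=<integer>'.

d = (18, 10),  |d|² = 424;  R = 5+4 = 9,  c = 424−9² = 343
v_rel = (10, 3),  |v_rel|² = 109;  v_rel·d = (10)·(18) + (3)·(10) = 210
109·t² − 420·t + 343 = 0  ⇒  m = 210² − 109·343 = 6713
m = 6713 > 0,  v_rel·d = 210 > 0  ⇒  inside

inside=yes margin=6713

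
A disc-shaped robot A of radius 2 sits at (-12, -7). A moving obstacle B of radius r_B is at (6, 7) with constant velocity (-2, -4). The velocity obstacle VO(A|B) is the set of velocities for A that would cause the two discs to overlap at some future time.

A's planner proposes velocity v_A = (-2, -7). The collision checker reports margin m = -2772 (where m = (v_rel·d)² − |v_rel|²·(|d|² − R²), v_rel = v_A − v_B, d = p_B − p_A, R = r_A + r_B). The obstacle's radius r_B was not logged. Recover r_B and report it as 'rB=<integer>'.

m = -2772
d = (18, 14);  v_rel = (0, -3),  |v_rel|² = 9
v_rel×d = (0)·(14) − (-3)·(18) = 54
since m = R²·9 − 54²:  R² = (2916 + -2772) / 9 = 16
R = √16 = 4  ⇒  r_B = 4 − 2 = 2

rB=2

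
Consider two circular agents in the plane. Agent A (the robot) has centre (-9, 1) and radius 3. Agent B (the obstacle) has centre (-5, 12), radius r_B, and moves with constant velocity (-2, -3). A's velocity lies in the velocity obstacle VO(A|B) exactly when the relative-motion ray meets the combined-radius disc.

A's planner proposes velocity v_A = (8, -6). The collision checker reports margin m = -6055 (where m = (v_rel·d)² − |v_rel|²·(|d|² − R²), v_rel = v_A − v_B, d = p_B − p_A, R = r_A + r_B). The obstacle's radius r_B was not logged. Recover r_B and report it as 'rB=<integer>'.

m = -6055
d = (4, 11);  v_rel = (10, -3),  |v_rel|² = 109
v_rel×d = (10)·(11) − (-3)·(4) = 122
since m = R²·109 − 122²:  R² = (14884 + -6055) / 109 = 81
R = √81 = 9  ⇒  r_B = 9 − 3 = 6

rB=6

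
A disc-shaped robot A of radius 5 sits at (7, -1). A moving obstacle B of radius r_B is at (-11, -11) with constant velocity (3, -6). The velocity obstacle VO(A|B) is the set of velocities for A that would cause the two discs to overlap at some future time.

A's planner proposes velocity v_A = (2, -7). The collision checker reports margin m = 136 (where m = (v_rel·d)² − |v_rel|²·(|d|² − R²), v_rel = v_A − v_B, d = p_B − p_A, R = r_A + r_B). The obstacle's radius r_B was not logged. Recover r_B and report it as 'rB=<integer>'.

m = 136
d = (-18, -10);  v_rel = (-1, -1),  |v_rel|² = 2
v_rel×d = (-1)·(-10) − (-1)·(-18) = -8
since m = R²·2 − (-8)²:  R² = (64 + 136) / 2 = 100
R = √100 = 10  ⇒  r_B = 10 − 5 = 5

rB=5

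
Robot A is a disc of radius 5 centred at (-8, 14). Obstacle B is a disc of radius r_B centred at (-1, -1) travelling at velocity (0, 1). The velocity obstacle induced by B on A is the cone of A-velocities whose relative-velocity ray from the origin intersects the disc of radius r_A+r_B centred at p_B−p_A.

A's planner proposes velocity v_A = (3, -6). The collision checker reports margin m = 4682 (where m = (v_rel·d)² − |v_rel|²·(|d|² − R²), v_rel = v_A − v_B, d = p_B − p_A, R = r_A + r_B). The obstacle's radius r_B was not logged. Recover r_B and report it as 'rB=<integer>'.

m = 4682
d = (7, -15);  v_rel = (3, -7),  |v_rel|² = 58
v_rel×d = (3)·(-15) − (-7)·(7) = 4
since m = R²·58 − 4²:  R² = (16 + 4682) / 58 = 81
R = √81 = 9  ⇒  r_B = 9 − 5 = 4

rB=4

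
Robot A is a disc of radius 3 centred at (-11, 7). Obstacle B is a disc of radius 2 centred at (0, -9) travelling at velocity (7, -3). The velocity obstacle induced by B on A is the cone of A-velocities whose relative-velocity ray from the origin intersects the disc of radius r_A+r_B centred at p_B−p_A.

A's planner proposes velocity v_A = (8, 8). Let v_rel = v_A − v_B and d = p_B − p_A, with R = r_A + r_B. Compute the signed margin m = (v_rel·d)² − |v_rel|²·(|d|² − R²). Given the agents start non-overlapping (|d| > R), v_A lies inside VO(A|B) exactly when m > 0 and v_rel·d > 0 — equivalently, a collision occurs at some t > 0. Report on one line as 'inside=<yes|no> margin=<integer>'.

d = (11, -16),  |d|² = 377;  R = 3+2 = 5,  c = 377−5² = 352
v_rel = (1, 11),  |v_rel|² = 122;  v_rel·d = (1)·(11) + (11)·(-16) = -165
122·t² + 330·t + 352 = 0  ⇒  m = (-165)² − 122·352 = -15719
m = -15719 < 0,  v_rel·d = -165 < 0  ⇒  outside

inside=no margin=-15719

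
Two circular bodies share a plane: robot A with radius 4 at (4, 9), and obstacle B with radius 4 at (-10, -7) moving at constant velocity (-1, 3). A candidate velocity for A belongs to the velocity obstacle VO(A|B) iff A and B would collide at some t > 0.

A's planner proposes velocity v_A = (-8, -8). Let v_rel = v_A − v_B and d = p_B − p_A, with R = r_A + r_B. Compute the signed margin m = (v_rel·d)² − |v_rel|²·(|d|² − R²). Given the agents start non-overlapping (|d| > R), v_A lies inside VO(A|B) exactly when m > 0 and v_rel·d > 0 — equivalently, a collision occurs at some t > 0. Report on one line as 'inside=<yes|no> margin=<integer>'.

d = (-14, -16),  |d|² = 452;  R = 4+4 = 8,  c = 452−8² = 388
v_rel = (-7, -11),  |v_rel|² = 170;  v_rel·d = (-7)·(-14) + (-11)·(-16) = 274
170·t² − 548·t + 388 = 0  ⇒  m = 274² − 170·388 = 9116
m = 9116 > 0,  v_rel·d = 274 > 0  ⇒  inside

inside=yes margin=9116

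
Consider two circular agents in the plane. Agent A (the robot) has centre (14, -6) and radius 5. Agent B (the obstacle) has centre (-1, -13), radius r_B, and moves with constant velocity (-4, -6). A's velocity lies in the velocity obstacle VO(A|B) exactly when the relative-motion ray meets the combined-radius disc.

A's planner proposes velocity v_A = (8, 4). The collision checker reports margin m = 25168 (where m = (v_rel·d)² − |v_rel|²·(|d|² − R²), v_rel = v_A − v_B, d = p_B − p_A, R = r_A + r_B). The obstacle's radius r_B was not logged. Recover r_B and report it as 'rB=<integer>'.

m = 25168
d = (-15, -7);  v_rel = (12, 10),  |v_rel|² = 244
v_rel×d = (12)·(-7) − (10)·(-15) = 66
since m = R²·244 − 66²:  R² = (4356 + 25168) / 244 = 121
R = √121 = 11  ⇒  r_B = 11 − 5 = 6

rB=6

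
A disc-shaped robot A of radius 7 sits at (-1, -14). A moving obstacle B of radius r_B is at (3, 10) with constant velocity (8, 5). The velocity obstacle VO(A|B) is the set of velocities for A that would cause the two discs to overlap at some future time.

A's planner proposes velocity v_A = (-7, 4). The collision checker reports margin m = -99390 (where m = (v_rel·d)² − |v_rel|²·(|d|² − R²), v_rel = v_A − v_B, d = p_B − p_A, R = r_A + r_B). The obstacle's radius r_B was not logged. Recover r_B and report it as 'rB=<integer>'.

m = -99390
d = (4, 24);  v_rel = (-15, -1),  |v_rel|² = 226
v_rel×d = (-15)·(24) − (-1)·(4) = -356
since m = R²·226 − (-356)²:  R² = (126736 + -99390) / 226 = 121
R = √121 = 11  ⇒  r_B = 11 − 7 = 4

rB=4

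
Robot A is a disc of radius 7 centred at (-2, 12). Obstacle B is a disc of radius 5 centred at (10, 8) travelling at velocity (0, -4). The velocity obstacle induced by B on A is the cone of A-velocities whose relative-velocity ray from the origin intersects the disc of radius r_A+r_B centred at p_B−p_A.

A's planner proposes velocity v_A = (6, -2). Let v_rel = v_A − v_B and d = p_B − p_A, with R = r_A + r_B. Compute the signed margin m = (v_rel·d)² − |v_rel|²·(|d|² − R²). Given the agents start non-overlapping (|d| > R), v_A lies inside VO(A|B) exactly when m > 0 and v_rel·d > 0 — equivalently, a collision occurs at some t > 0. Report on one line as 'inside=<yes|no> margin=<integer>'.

d = (12, -4),  |d|² = 160;  R = 7+5 = 12,  c = 160−12² = 16
v_rel = (6, 2),  |v_rel|² = 40;  v_rel·d = (6)·(12) + (2)·(-4) = 64
40·t² − 128·t + 16 = 0  ⇒  m = 64² − 40·16 = 3456
m = 3456 > 0,  v_rel·d = 64 > 0  ⇒  inside

inside=yes margin=3456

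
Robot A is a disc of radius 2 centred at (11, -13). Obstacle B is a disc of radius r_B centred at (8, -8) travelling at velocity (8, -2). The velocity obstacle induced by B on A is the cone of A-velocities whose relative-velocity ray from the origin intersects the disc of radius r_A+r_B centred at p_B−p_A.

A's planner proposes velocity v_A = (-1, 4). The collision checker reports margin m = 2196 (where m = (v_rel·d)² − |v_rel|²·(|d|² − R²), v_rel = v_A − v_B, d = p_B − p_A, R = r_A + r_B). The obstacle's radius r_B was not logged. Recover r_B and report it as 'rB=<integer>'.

m = 2196
d = (-3, 5);  v_rel = (-9, 6),  |v_rel|² = 117
v_rel×d = (-9)·(5) − (6)·(-3) = -27
since m = R²·117 − (-27)²:  R² = (729 + 2196) / 117 = 25
R = √25 = 5  ⇒  r_B = 5 − 2 = 3

rB=3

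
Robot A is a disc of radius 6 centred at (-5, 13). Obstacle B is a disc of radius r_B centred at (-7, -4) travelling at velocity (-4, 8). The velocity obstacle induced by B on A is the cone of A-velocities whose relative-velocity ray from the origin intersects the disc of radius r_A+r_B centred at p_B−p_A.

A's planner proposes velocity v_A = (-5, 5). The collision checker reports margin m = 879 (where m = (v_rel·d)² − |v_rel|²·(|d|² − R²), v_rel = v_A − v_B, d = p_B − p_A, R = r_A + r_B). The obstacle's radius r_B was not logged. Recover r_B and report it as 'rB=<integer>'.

m = 879
d = (-2, -17);  v_rel = (-1, -3),  |v_rel|² = 10
v_rel×d = (-1)·(-17) − (-3)·(-2) = 11
since m = R²·10 − 11²:  R² = (121 + 879) / 10 = 100
R = √100 = 10  ⇒  r_B = 10 − 6 = 4

rB=4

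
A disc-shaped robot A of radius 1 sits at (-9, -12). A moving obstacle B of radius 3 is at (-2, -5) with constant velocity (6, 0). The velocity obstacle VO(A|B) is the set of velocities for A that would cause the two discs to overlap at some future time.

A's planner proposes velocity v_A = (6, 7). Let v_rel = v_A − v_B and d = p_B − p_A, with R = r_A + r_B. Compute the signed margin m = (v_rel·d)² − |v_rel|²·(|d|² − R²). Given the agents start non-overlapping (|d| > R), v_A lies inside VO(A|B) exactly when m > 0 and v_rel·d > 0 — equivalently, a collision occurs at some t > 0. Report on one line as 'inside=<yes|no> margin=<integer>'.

d = (7, 7),  |d|² = 98;  R = 1+3 = 4,  c = 98−4² = 82
v_rel = (0, 7),  |v_rel|² = 49;  v_rel·d = (0)·(7) + (7)·(7) = 49
49·t² − 98·t + 82 = 0  ⇒  m = 49² − 49·82 = -1617
m = -1617 < 0,  v_rel·d = 49 > 0  ⇒  outside

inside=no margin=-1617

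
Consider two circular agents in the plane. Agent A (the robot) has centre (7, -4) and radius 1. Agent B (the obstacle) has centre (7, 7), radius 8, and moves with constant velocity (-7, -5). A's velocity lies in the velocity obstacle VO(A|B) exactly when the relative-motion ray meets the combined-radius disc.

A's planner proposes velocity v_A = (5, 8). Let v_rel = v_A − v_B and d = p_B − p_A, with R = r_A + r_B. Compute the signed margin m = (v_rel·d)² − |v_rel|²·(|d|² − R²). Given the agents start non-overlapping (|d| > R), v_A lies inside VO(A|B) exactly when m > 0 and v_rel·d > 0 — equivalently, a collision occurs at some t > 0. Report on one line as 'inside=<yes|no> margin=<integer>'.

d = (0, 11),  |d|² = 121;  R = 1+8 = 9,  c = 121−9² = 40
v_rel = (12, 13),  |v_rel|² = 313;  v_rel·d = (12)·(0) + (13)·(11) = 143
313·t² − 286·t + 40 = 0  ⇒  m = 143² − 313·40 = 7929
m = 7929 > 0,  v_rel·d = 143 > 0  ⇒  inside

inside=yes margin=7929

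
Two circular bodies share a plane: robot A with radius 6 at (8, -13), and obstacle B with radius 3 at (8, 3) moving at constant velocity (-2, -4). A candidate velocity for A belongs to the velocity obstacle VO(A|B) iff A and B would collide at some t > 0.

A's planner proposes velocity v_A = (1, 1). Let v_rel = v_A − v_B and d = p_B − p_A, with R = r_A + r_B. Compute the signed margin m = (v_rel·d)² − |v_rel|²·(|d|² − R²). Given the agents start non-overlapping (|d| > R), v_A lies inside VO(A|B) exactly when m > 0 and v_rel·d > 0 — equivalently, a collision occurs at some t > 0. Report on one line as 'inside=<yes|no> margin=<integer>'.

d = (0, 16),  |d|² = 256;  R = 6+3 = 9,  c = 256−9² = 175
v_rel = (3, 5),  |v_rel|² = 34;  v_rel·d = (3)·(0) + (5)·(16) = 80
34·t² − 160·t + 175 = 0  ⇒  m = 80² − 34·175 = 450
m = 450 > 0,  v_rel·d = 80 > 0  ⇒  inside

inside=yes margin=450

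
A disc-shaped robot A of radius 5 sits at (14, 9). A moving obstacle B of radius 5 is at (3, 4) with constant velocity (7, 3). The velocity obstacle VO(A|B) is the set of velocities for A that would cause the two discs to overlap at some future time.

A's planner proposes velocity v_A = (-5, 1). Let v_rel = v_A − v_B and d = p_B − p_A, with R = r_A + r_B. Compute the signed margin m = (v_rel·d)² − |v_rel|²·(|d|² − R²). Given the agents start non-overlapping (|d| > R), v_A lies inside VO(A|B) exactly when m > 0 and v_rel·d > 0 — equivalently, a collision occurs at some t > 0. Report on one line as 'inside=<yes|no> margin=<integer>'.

d = (-11, -5),  |d|² = 146;  R = 5+5 = 10,  c = 146−10² = 46
v_rel = (-12, -2),  |v_rel|² = 148;  v_rel·d = (-12)·(-11) + (-2)·(-5) = 142
148·t² − 284·t + 46 = 0  ⇒  m = 142² − 148·46 = 13356
m = 13356 > 0,  v_rel·d = 142 > 0  ⇒  inside

inside=yes margin=13356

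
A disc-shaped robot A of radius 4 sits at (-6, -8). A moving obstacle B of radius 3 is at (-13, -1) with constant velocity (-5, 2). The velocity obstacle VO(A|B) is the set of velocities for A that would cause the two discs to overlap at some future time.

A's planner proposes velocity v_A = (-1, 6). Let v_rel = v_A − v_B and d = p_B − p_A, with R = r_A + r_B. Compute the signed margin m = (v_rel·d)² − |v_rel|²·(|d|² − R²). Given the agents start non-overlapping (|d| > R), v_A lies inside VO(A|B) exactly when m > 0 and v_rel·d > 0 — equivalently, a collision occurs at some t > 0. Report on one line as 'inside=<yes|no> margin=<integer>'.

d = (-7, 7),  |d|² = 98;  R = 4+3 = 7,  c = 98−7² = 49
v_rel = (4, 4),  |v_rel|² = 32;  v_rel·d = (4)·(-7) + (4)·(7) = 0
32·t² − 0·t + 49 = 0  ⇒  m = 0² − 32·49 = -1568
m = -1568 < 0,  v_rel·d = 0 = 0  ⇒  outside

inside=no margin=-1568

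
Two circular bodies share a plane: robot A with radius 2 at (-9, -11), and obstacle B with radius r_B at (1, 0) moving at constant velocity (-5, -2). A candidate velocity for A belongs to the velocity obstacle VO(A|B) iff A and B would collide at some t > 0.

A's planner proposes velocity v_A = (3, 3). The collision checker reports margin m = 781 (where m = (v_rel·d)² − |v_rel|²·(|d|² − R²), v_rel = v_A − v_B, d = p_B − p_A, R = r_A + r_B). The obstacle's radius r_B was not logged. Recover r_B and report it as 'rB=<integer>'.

m = 781
d = (10, 11);  v_rel = (8, 5),  |v_rel|² = 89
v_rel×d = (8)·(11) − (5)·(10) = 38
since m = R²·89 − 38²:  R² = (1444 + 781) / 89 = 25
R = √25 = 5  ⇒  r_B = 5 − 2 = 3

rB=3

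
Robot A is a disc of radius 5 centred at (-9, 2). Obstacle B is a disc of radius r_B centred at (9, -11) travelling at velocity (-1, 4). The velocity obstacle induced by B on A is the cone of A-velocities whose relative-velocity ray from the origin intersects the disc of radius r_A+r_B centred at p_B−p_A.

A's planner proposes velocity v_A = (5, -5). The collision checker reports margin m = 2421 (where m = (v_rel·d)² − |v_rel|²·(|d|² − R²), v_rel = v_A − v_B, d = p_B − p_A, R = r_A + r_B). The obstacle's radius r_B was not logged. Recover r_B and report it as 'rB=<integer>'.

m = 2421
d = (18, -13);  v_rel = (6, -9),  |v_rel|² = 117
v_rel×d = (6)·(-13) − (-9)·(18) = 84
since m = R²·117 − 84²:  R² = (7056 + 2421) / 117 = 81
R = √81 = 9  ⇒  r_B = 9 − 5 = 4

rB=4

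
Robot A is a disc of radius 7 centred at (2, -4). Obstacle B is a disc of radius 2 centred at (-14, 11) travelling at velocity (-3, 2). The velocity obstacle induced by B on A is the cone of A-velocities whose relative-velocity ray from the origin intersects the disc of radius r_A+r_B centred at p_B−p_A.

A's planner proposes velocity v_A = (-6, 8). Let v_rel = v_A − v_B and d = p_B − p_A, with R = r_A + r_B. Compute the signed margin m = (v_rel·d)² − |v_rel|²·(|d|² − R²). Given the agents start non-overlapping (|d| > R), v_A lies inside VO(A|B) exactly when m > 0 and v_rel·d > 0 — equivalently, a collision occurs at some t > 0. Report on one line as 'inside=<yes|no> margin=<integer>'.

d = (-16, 15),  |d|² = 481;  R = 7+2 = 9,  c = 481−9² = 400
v_rel = (-3, 6),  |v_rel|² = 45;  v_rel·d = (-3)·(-16) + (6)·(15) = 138
45·t² − 276·t + 400 = 0  ⇒  m = 138² − 45·400 = 1044
m = 1044 > 0,  v_rel·d = 138 > 0  ⇒  inside

inside=yes margin=1044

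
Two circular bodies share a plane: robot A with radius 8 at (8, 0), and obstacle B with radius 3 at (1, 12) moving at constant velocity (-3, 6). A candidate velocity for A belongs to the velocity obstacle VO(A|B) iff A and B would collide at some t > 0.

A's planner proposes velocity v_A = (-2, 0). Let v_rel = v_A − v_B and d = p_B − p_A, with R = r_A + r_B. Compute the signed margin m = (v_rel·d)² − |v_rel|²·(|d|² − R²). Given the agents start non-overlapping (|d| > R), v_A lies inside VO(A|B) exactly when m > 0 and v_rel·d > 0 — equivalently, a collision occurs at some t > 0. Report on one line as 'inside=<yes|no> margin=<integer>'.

d = (-7, 12),  |d|² = 193;  R = 8+3 = 11,  c = 193−11² = 72
v_rel = (1, -6),  |v_rel|² = 37;  v_rel·d = (1)·(-7) + (-6)·(12) = -79
37·t² + 158·t + 72 = 0  ⇒  m = (-79)² − 37·72 = 3577
m = 3577 > 0,  v_rel·d = -79 < 0  ⇒  outside

inside=no margin=3577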